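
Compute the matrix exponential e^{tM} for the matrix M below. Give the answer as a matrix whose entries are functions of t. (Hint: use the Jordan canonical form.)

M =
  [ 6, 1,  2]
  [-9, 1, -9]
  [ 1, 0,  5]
e^{tM} =
  [-3*t^2*exp(4*t)/2 + 2*t*exp(4*t) + exp(4*t), -t^2*exp(4*t)/2 + t*exp(4*t), -3*t^2*exp(4*t)/2 + 2*t*exp(4*t)]
  [-9*t*exp(4*t), -3*t*exp(4*t) + exp(4*t), -9*t*exp(4*t)]
  [3*t^2*exp(4*t)/2 + t*exp(4*t), t^2*exp(4*t)/2, 3*t^2*exp(4*t)/2 + t*exp(4*t) + exp(4*t)]

Strategy: write M = P · J · P⁻¹ where J is a Jordan canonical form, so e^{tM} = P · e^{tJ} · P⁻¹, and e^{tJ} can be computed block-by-block.

M has Jordan form
J =
  [4, 1, 0]
  [0, 4, 1]
  [0, 0, 4]
(up to reordering of blocks).

Per-block formulas:
  For a 3×3 Jordan block J_3(4): exp(t · J_3(4)) = e^(4t)·(I + t·N + (t^2/2)·N^2), where N is the 3×3 nilpotent shift.

After assembling e^{tJ} and conjugating by P, we get:

e^{tM} =
  [-3*t^2*exp(4*t)/2 + 2*t*exp(4*t) + exp(4*t), -t^2*exp(4*t)/2 + t*exp(4*t), -3*t^2*exp(4*t)/2 + 2*t*exp(4*t)]
  [-9*t*exp(4*t), -3*t*exp(4*t) + exp(4*t), -9*t*exp(4*t)]
  [3*t^2*exp(4*t)/2 + t*exp(4*t), t^2*exp(4*t)/2, 3*t^2*exp(4*t)/2 + t*exp(4*t) + exp(4*t)]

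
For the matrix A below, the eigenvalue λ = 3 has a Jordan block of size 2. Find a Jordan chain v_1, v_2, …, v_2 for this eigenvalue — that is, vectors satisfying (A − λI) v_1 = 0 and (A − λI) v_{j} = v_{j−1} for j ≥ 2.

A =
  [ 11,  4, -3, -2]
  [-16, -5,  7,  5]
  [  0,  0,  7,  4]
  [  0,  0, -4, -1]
A Jordan chain for λ = 3 of length 2:
v_1 = (8, -16, 0, 0)ᵀ
v_2 = (1, 0, 0, 0)ᵀ

Let N = A − (3)·I. We want v_2 with N^2 v_2 = 0 but N^1 v_2 ≠ 0; then v_{j-1} := N · v_j for j = 2, …, 2.

Pick v_2 = (1, 0, 0, 0)ᵀ.
Then v_1 = N · v_2 = (8, -16, 0, 0)ᵀ.

Sanity check: (A − (3)·I) v_1 = (0, 0, 0, 0)ᵀ = 0. ✓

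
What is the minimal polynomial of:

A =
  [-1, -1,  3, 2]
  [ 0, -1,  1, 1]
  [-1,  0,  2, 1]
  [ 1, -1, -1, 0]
x^2

The characteristic polynomial is χ_A(x) = x^4, so the eigenvalues are known. The minimal polynomial is
  m_A(x) = Π_λ (x − λ)^{k_λ}
where k_λ is the size of the *largest* Jordan block for λ (equivalently, the smallest k with (A − λI)^k v = 0 for every generalised eigenvector v of λ).

  λ = 0: largest Jordan block has size 2, contributing (x − 0)^2

So m_A(x) = x^2 = x^2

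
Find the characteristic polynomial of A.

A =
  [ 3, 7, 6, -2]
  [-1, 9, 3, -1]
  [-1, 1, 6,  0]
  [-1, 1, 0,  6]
x^4 - 24*x^3 + 216*x^2 - 864*x + 1296

Expanding det(x·I − A) (e.g. by cofactor expansion or by noting that A is similar to its Jordan form J, which has the same characteristic polynomial as A) gives
  χ_A(x) = x^4 - 24*x^3 + 216*x^2 - 864*x + 1296
which factors as (x - 6)^4. The eigenvalues (with algebraic multiplicities) are λ = 6 with multiplicity 4.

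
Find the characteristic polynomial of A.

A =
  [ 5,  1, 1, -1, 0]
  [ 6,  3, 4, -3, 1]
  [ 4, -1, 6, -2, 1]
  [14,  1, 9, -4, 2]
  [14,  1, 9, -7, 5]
x^5 - 15*x^4 + 90*x^3 - 270*x^2 + 405*x - 243

Expanding det(x·I − A) (e.g. by cofactor expansion or by noting that A is similar to its Jordan form J, which has the same characteristic polynomial as A) gives
  χ_A(x) = x^5 - 15*x^4 + 90*x^3 - 270*x^2 + 405*x - 243
which factors as (x - 3)^5. The eigenvalues (with algebraic multiplicities) are λ = 3 with multiplicity 5.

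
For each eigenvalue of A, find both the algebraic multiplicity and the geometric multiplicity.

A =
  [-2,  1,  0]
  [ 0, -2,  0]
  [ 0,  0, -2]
λ = -2: alg = 3, geom = 2

Step 1 — factor the characteristic polynomial to read off the algebraic multiplicities:
  χ_A(x) = (x + 2)^3

Step 2 — compute geometric multiplicities via the rank-nullity identity g(λ) = n − rank(A − λI):
  rank(A − (-2)·I) = 1, so dim ker(A − (-2)·I) = n − 1 = 2

Summary:
  λ = -2: algebraic multiplicity = 3, geometric multiplicity = 2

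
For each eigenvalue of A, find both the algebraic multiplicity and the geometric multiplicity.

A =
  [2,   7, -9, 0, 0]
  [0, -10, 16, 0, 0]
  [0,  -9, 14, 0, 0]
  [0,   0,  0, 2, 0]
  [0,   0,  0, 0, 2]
λ = 2: alg = 5, geom = 3

Step 1 — factor the characteristic polynomial to read off the algebraic multiplicities:
  χ_A(x) = (x - 2)^5

Step 2 — compute geometric multiplicities via the rank-nullity identity g(λ) = n − rank(A − λI):
  rank(A − (2)·I) = 2, so dim ker(A − (2)·I) = n − 2 = 3

Summary:
  λ = 2: algebraic multiplicity = 5, geometric multiplicity = 3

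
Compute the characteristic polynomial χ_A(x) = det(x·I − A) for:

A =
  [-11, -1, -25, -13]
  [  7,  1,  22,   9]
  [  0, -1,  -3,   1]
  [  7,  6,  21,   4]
x^4 + 9*x^3 + 12*x^2 - 80*x - 192

Expanding det(x·I − A) (e.g. by cofactor expansion or by noting that A is similar to its Jordan form J, which has the same characteristic polynomial as A) gives
  χ_A(x) = x^4 + 9*x^3 + 12*x^2 - 80*x - 192
which factors as (x - 3)*(x + 4)^3. The eigenvalues (with algebraic multiplicities) are λ = -4 with multiplicity 3, λ = 3 with multiplicity 1.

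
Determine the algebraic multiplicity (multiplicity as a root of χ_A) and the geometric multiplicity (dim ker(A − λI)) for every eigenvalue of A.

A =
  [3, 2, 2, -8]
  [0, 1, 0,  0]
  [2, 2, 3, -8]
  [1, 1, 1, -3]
λ = 1: alg = 4, geom = 3

Step 1 — factor the characteristic polynomial to read off the algebraic multiplicities:
  χ_A(x) = (x - 1)^4

Step 2 — compute geometric multiplicities via the rank-nullity identity g(λ) = n − rank(A − λI):
  rank(A − (1)·I) = 1, so dim ker(A − (1)·I) = n − 1 = 3

Summary:
  λ = 1: algebraic multiplicity = 4, geometric multiplicity = 3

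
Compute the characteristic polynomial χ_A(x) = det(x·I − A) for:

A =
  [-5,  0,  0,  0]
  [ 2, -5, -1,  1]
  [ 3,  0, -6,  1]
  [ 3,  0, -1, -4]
x^4 + 20*x^3 + 150*x^2 + 500*x + 625

Expanding det(x·I − A) (e.g. by cofactor expansion or by noting that A is similar to its Jordan form J, which has the same characteristic polynomial as A) gives
  χ_A(x) = x^4 + 20*x^3 + 150*x^2 + 500*x + 625
which factors as (x + 5)^4. The eigenvalues (with algebraic multiplicities) are λ = -5 with multiplicity 4.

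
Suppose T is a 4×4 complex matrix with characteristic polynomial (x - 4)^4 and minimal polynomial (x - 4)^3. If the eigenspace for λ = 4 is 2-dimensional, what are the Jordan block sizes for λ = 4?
Block sizes for λ = 4: [3, 1]

Step 1 — from the characteristic polynomial, algebraic multiplicity of λ = 4 is 4. From dim ker(T − (4)·I) = 2, there are exactly 2 Jordan blocks for λ = 4.
Step 2 — from the minimal polynomial, the factor (x − 4)^3 tells us the largest block for λ = 4 has size 3.
Step 3 — with total size 4, 2 blocks, and largest block 3, the block sizes (in nonincreasing order) are [3, 1].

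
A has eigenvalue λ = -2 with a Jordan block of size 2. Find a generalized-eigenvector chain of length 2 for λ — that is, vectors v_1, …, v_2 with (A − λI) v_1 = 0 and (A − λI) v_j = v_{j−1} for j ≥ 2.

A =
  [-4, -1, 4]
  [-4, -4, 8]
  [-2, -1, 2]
A Jordan chain for λ = -2 of length 2:
v_1 = (-2, -4, -2)ᵀ
v_2 = (1, 0, 0)ᵀ

Let N = A − (-2)·I. We want v_2 with N^2 v_2 = 0 but N^1 v_2 ≠ 0; then v_{j-1} := N · v_j for j = 2, …, 2.

Pick v_2 = (1, 0, 0)ᵀ.
Then v_1 = N · v_2 = (-2, -4, -2)ᵀ.

Sanity check: (A − (-2)·I) v_1 = (0, 0, 0)ᵀ = 0. ✓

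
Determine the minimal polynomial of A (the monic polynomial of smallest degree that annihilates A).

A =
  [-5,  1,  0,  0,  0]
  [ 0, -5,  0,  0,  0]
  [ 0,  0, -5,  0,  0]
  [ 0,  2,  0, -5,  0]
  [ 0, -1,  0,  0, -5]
x^2 + 10*x + 25

The characteristic polynomial is χ_A(x) = (x + 5)^5, so the eigenvalues are known. The minimal polynomial is
  m_A(x) = Π_λ (x − λ)^{k_λ}
where k_λ is the size of the *largest* Jordan block for λ (equivalently, the smallest k with (A − λI)^k v = 0 for every generalised eigenvector v of λ).

  λ = -5: largest Jordan block has size 2, contributing (x + 5)^2

So m_A(x) = (x + 5)^2 = x^2 + 10*x + 25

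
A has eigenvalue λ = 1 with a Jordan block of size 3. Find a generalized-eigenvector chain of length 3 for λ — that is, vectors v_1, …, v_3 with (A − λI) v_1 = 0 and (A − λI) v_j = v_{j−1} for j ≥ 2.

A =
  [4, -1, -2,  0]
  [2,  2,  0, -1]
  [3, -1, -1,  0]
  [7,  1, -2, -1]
A Jordan chain for λ = 1 of length 3:
v_1 = (1, 1, 1, 3)ᵀ
v_2 = (3, 2, 3, 7)ᵀ
v_3 = (1, 0, 0, 0)ᵀ

Let N = A − (1)·I. We want v_3 with N^3 v_3 = 0 but N^2 v_3 ≠ 0; then v_{j-1} := N · v_j for j = 3, …, 2.

Pick v_3 = (1, 0, 0, 0)ᵀ.
Then v_2 = N · v_3 = (3, 2, 3, 7)ᵀ.
Then v_1 = N · v_2 = (1, 1, 1, 3)ᵀ.

Sanity check: (A − (1)·I) v_1 = (0, 0, 0, 0)ᵀ = 0. ✓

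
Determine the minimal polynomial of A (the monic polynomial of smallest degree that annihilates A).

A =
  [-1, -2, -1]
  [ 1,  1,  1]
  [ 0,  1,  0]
x^3

The characteristic polynomial is χ_A(x) = x^3, so the eigenvalues are known. The minimal polynomial is
  m_A(x) = Π_λ (x − λ)^{k_λ}
where k_λ is the size of the *largest* Jordan block for λ (equivalently, the smallest k with (A − λI)^k v = 0 for every generalised eigenvector v of λ).

  λ = 0: largest Jordan block has size 3, contributing (x − 0)^3

So m_A(x) = x^3 = x^3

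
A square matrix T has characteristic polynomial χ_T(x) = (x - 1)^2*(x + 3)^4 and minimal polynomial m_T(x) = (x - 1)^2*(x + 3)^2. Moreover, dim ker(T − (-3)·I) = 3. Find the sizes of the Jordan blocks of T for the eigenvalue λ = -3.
Block sizes for λ = -3: [2, 1, 1]

Step 1 — from the characteristic polynomial, algebraic multiplicity of λ = -3 is 4. From dim ker(T − (-3)·I) = 3, there are exactly 3 Jordan blocks for λ = -3.
Step 2 — from the minimal polynomial, the factor (x + 3)^2 tells us the largest block for λ = -3 has size 2.
Step 3 — with total size 4, 3 blocks, and largest block 2, the block sizes (in nonincreasing order) are [2, 1, 1].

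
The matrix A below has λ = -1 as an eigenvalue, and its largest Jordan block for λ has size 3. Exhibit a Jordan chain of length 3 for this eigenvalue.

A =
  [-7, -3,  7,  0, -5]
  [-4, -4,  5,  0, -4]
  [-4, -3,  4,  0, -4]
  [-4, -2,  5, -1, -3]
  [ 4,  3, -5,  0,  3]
A Jordan chain for λ = -1 of length 3:
v_1 = (-9, -6, -6, -6, 6)ᵀ
v_2 = (-3, -3, -3, -2, 3)ᵀ
v_3 = (0, 1, 0, 0, 0)ᵀ

Let N = A − (-1)·I. We want v_3 with N^3 v_3 = 0 but N^2 v_3 ≠ 0; then v_{j-1} := N · v_j for j = 3, …, 2.

Pick v_3 = (0, 1, 0, 0, 0)ᵀ.
Then v_2 = N · v_3 = (-3, -3, -3, -2, 3)ᵀ.
Then v_1 = N · v_2 = (-9, -6, -6, -6, 6)ᵀ.

Sanity check: (A − (-1)·I) v_1 = (0, 0, 0, 0, 0)ᵀ = 0. ✓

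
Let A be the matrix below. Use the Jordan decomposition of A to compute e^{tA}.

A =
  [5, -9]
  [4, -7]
e^{tA} =
  [6*t*exp(-t) + exp(-t), -9*t*exp(-t)]
  [4*t*exp(-t), -6*t*exp(-t) + exp(-t)]

Strategy: write A = P · J · P⁻¹ where J is a Jordan canonical form, so e^{tA} = P · e^{tJ} · P⁻¹, and e^{tJ} can be computed block-by-block.

A has Jordan form
J =
  [-1,  1]
  [ 0, -1]
(up to reordering of blocks).

Per-block formulas:
  For a 2×2 Jordan block J_2(-1): exp(t · J_2(-1)) = e^(-1t)·(I + t·N), where N is the 2×2 nilpotent shift.

After assembling e^{tJ} and conjugating by P, we get:

e^{tA} =
  [6*t*exp(-t) + exp(-t), -9*t*exp(-t)]
  [4*t*exp(-t), -6*t*exp(-t) + exp(-t)]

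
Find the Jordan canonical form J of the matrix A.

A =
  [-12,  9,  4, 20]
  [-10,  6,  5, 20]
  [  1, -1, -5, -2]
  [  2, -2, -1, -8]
J_3(-5) ⊕ J_1(-4)

The characteristic polynomial is
  det(x·I − A) = x^4 + 19*x^3 + 135*x^2 + 425*x + 500 = (x + 4)*(x + 5)^3

Eigenvalues and multiplicities (the geometric multiplicity of λ is n − rank(A − λI), which equals the number of Jordan blocks for λ):
  λ = -5: algebraic multiplicity = 3, geometric multiplicity = 1
  λ = -4: algebraic multiplicity = 1, geometric multiplicity = 1

Determining the block sizes for each eigenvalue:
  λ = -5: one block (gm = 1), so the single block has size am = 3 → block sizes [3]
  λ = -4: one block (gm = 1), so the single block has size am = 1 → block sizes [1]

Assembling the blocks gives a Jordan form
J =
  [-5,  1,  0,  0]
  [ 0, -5,  1,  0]
  [ 0,  0, -5,  0]
  [ 0,  0,  0, -4]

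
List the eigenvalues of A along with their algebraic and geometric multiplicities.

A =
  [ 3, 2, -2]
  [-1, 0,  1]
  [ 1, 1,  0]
λ = 1: alg = 3, geom = 2

Step 1 — factor the characteristic polynomial to read off the algebraic multiplicities:
  χ_A(x) = (x - 1)^3

Step 2 — compute geometric multiplicities via the rank-nullity identity g(λ) = n − rank(A − λI):
  rank(A − (1)·I) = 1, so dim ker(A − (1)·I) = n − 1 = 2

Summary:
  λ = 1: algebraic multiplicity = 3, geometric multiplicity = 2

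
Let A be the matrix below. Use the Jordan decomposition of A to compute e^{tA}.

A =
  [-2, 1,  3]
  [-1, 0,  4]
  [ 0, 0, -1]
e^{tA} =
  [-t*exp(-t) + exp(-t), t*exp(-t), t^2*exp(-t)/2 + 3*t*exp(-t)]
  [-t*exp(-t), t*exp(-t) + exp(-t), t^2*exp(-t)/2 + 4*t*exp(-t)]
  [0, 0, exp(-t)]

Strategy: write A = P · J · P⁻¹ where J is a Jordan canonical form, so e^{tA} = P · e^{tJ} · P⁻¹, and e^{tJ} can be computed block-by-block.

A has Jordan form
J =
  [-1,  1,  0]
  [ 0, -1,  1]
  [ 0,  0, -1]
(up to reordering of blocks).

Per-block formulas:
  For a 3×3 Jordan block J_3(-1): exp(t · J_3(-1)) = e^(-1t)·(I + t·N + (t^2/2)·N^2), where N is the 3×3 nilpotent shift.

After assembling e^{tJ} and conjugating by P, we get:

e^{tA} =
  [-t*exp(-t) + exp(-t), t*exp(-t), t^2*exp(-t)/2 + 3*t*exp(-t)]
  [-t*exp(-t), t*exp(-t) + exp(-t), t^2*exp(-t)/2 + 4*t*exp(-t)]
  [0, 0, exp(-t)]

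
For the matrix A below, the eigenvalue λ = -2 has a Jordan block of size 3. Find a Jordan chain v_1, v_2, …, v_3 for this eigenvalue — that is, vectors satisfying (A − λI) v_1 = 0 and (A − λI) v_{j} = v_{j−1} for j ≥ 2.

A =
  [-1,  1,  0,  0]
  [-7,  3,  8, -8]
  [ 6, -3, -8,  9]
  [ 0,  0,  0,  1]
A Jordan chain for λ = -2 of length 3:
v_1 = (-6, 6, -9, 0)ᵀ
v_2 = (1, -7, 6, 0)ᵀ
v_3 = (1, 0, 0, 0)ᵀ

Let N = A − (-2)·I. We want v_3 with N^3 v_3 = 0 but N^2 v_3 ≠ 0; then v_{j-1} := N · v_j for j = 3, …, 2.

Pick v_3 = (1, 0, 0, 0)ᵀ.
Then v_2 = N · v_3 = (1, -7, 6, 0)ᵀ.
Then v_1 = N · v_2 = (-6, 6, -9, 0)ᵀ.

Sanity check: (A − (-2)·I) v_1 = (0, 0, 0, 0)ᵀ = 0. ✓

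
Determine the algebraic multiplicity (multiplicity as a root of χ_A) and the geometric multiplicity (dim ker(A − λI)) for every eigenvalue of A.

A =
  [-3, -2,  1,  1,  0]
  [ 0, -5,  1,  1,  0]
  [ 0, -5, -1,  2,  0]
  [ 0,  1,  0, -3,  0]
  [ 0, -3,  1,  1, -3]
λ = -3: alg = 5, geom = 3

Step 1 — factor the characteristic polynomial to read off the algebraic multiplicities:
  χ_A(x) = (x + 3)^5

Step 2 — compute geometric multiplicities via the rank-nullity identity g(λ) = n − rank(A − λI):
  rank(A − (-3)·I) = 2, so dim ker(A − (-3)·I) = n − 2 = 3

Summary:
  λ = -3: algebraic multiplicity = 5, geometric multiplicity = 3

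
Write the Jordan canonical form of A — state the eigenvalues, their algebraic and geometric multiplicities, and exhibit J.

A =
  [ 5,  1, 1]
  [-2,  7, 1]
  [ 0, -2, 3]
J_3(5)

The characteristic polynomial is
  det(x·I − A) = x^3 - 15*x^2 + 75*x - 125 = (x - 5)^3

Eigenvalues and multiplicities (the geometric multiplicity of λ is n − rank(A − λI), which equals the number of Jordan blocks for λ):
  λ = 5: algebraic multiplicity = 3, geometric multiplicity = 1

Determining the block sizes for each eigenvalue:
  λ = 5: one block (gm = 1), so the single block has size am = 3 → block sizes [3]

Assembling the blocks gives a Jordan form
J =
  [5, 1, 0]
  [0, 5, 1]
  [0, 0, 5]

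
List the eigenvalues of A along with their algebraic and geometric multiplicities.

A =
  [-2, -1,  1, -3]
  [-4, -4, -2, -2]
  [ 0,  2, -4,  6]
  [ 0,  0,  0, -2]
λ = -4: alg = 2, geom = 1; λ = -2: alg = 2, geom = 2

Step 1 — factor the characteristic polynomial to read off the algebraic multiplicities:
  χ_A(x) = (x + 2)^2*(x + 4)^2

Step 2 — compute geometric multiplicities via the rank-nullity identity g(λ) = n − rank(A − λI):
  rank(A − (-4)·I) = 3, so dim ker(A − (-4)·I) = n − 3 = 1
  rank(A − (-2)·I) = 2, so dim ker(A − (-2)·I) = n − 2 = 2

Summary:
  λ = -4: algebraic multiplicity = 2, geometric multiplicity = 1
  λ = -2: algebraic multiplicity = 2, geometric multiplicity = 2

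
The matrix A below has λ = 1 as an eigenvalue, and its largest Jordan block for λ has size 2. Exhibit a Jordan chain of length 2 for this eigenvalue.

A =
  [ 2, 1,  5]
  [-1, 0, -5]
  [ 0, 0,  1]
A Jordan chain for λ = 1 of length 2:
v_1 = (1, -1, 0)ᵀ
v_2 = (1, 0, 0)ᵀ

Let N = A − (1)·I. We want v_2 with N^2 v_2 = 0 but N^1 v_2 ≠ 0; then v_{j-1} := N · v_j for j = 2, …, 2.

Pick v_2 = (1, 0, 0)ᵀ.
Then v_1 = N · v_2 = (1, -1, 0)ᵀ.

Sanity check: (A − (1)·I) v_1 = (0, 0, 0)ᵀ = 0. ✓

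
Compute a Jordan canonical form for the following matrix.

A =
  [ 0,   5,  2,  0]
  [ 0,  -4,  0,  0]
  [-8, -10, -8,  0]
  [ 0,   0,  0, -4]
J_2(-4) ⊕ J_1(-4) ⊕ J_1(-4)

The characteristic polynomial is
  det(x·I − A) = x^4 + 16*x^3 + 96*x^2 + 256*x + 256 = (x + 4)^4

Eigenvalues and multiplicities (the geometric multiplicity of λ is n − rank(A − λI), which equals the number of Jordan blocks for λ):
  λ = -4: algebraic multiplicity = 4, geometric multiplicity = 3

Determining the block sizes for each eigenvalue:
  λ = -4: 3 blocks summing to 4 forces exactly one block of size 2 and the rest size 1 → block sizes [2, 1, 1]

Assembling the blocks gives a Jordan form
J =
  [-4,  1,  0,  0]
  [ 0, -4,  0,  0]
  [ 0,  0, -4,  0]
  [ 0,  0,  0, -4]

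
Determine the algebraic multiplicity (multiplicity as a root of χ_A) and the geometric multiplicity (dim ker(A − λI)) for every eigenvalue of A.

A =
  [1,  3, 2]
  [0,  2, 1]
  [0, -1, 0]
λ = 1: alg = 3, geom = 1

Step 1 — factor the characteristic polynomial to read off the algebraic multiplicities:
  χ_A(x) = (x - 1)^3

Step 2 — compute geometric multiplicities via the rank-nullity identity g(λ) = n − rank(A − λI):
  rank(A − (1)·I) = 2, so dim ker(A − (1)·I) = n − 2 = 1

Summary:
  λ = 1: algebraic multiplicity = 3, geometric multiplicity = 1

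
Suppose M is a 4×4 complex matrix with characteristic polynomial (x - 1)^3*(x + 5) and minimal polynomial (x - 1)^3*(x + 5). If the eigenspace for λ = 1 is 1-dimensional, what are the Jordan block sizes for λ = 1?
Block sizes for λ = 1: [3]

Step 1 — from the characteristic polynomial, algebraic multiplicity of λ = 1 is 3. From dim ker(M − (1)·I) = 1, there are exactly 1 Jordan blocks for λ = 1.
Step 2 — from the minimal polynomial, the factor (x − 1)^3 tells us the largest block for λ = 1 has size 3.
Step 3 — with total size 3, 1 blocks, and largest block 3, the block sizes (in nonincreasing order) are [3].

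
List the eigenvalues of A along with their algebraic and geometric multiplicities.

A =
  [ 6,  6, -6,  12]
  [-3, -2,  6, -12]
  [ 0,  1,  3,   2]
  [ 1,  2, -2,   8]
λ = 3: alg = 1, geom = 1; λ = 4: alg = 3, geom = 2

Step 1 — factor the characteristic polynomial to read off the algebraic multiplicities:
  χ_A(x) = (x - 4)^3*(x - 3)

Step 2 — compute geometric multiplicities via the rank-nullity identity g(λ) = n − rank(A − λI):
  rank(A − (3)·I) = 3, so dim ker(A − (3)·I) = n − 3 = 1
  rank(A − (4)·I) = 2, so dim ker(A − (4)·I) = n − 2 = 2

Summary:
  λ = 3: algebraic multiplicity = 1, geometric multiplicity = 1
  λ = 4: algebraic multiplicity = 3, geometric multiplicity = 2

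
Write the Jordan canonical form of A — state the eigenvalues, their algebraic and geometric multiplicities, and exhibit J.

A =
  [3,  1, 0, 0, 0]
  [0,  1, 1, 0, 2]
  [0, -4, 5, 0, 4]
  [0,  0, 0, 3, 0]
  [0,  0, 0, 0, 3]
J_3(3) ⊕ J_1(3) ⊕ J_1(3)

The characteristic polynomial is
  det(x·I − A) = x^5 - 15*x^4 + 90*x^3 - 270*x^2 + 405*x - 243 = (x - 3)^5

Eigenvalues and multiplicities (the geometric multiplicity of λ is n − rank(A − λI), which equals the number of Jordan blocks for λ):
  λ = 3: algebraic multiplicity = 5, geometric multiplicity = 3

Determining the block sizes for each eigenvalue:
  λ = 3: with am = 5 and gm = 3, the partition is not yet determined (e.g. several partitions of 5 into 3 parts exist). Let N = A − (3)·I. Computing rank(N^1) = 2, rank(N^2) = 1, rank(N^3) = 0; the number of blocks of size ≥ j is rank(N^{j−1}) − rank(N^j), giving [3, 1, 1]. So we have 1 block(s) of size 3, 2 block(s) of size 1 → block sizes [3, 1, 1]

Assembling the blocks gives a Jordan form
J =
  [3, 1, 0, 0, 0]
  [0, 3, 1, 0, 0]
  [0, 0, 3, 0, 0]
  [0, 0, 0, 3, 0]
  [0, 0, 0, 0, 3]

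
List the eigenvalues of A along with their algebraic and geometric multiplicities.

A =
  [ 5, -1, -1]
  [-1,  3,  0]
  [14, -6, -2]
λ = 2: alg = 3, geom = 1

Step 1 — factor the characteristic polynomial to read off the algebraic multiplicities:
  χ_A(x) = (x - 2)^3

Step 2 — compute geometric multiplicities via the rank-nullity identity g(λ) = n − rank(A − λI):
  rank(A − (2)·I) = 2, so dim ker(A − (2)·I) = n − 2 = 1

Summary:
  λ = 2: algebraic multiplicity = 3, geometric multiplicity = 1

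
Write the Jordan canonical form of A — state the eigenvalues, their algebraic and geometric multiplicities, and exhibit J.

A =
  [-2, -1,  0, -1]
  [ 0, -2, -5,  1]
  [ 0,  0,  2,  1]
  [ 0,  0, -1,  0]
J_2(-2) ⊕ J_2(1)

The characteristic polynomial is
  det(x·I − A) = x^4 + 2*x^3 - 3*x^2 - 4*x + 4 = (x - 1)^2*(x + 2)^2

Eigenvalues and multiplicities (the geometric multiplicity of λ is n − rank(A − λI), which equals the number of Jordan blocks for λ):
  λ = -2: algebraic multiplicity = 2, geometric multiplicity = 1
  λ = 1: algebraic multiplicity = 2, geometric multiplicity = 1

Determining the block sizes for each eigenvalue:
  λ = -2: one block (gm = 1), so the single block has size am = 2 → block sizes [2]
  λ = 1: one block (gm = 1), so the single block has size am = 2 → block sizes [2]

Assembling the blocks gives a Jordan form
J =
  [-2,  1, 0, 0]
  [ 0, -2, 0, 0]
  [ 0,  0, 1, 1]
  [ 0,  0, 0, 1]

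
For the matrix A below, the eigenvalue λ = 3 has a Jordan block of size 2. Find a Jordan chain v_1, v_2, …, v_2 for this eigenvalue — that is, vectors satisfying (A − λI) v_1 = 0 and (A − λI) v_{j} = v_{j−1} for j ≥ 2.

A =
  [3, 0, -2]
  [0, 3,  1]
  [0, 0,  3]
A Jordan chain for λ = 3 of length 2:
v_1 = (-2, 1, 0)ᵀ
v_2 = (0, 0, 1)ᵀ

Let N = A − (3)·I. We want v_2 with N^2 v_2 = 0 but N^1 v_2 ≠ 0; then v_{j-1} := N · v_j for j = 2, …, 2.

Pick v_2 = (0, 0, 1)ᵀ.
Then v_1 = N · v_2 = (-2, 1, 0)ᵀ.

Sanity check: (A − (3)·I) v_1 = (0, 0, 0)ᵀ = 0. ✓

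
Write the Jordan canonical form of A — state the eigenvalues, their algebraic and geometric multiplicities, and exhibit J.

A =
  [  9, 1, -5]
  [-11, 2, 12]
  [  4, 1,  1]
J_3(4)

The characteristic polynomial is
  det(x·I − A) = x^3 - 12*x^2 + 48*x - 64 = (x - 4)^3

Eigenvalues and multiplicities (the geometric multiplicity of λ is n − rank(A − λI), which equals the number of Jordan blocks for λ):
  λ = 4: algebraic multiplicity = 3, geometric multiplicity = 1

Determining the block sizes for each eigenvalue:
  λ = 4: one block (gm = 1), so the single block has size am = 3 → block sizes [3]

Assembling the blocks gives a Jordan form
J =
  [4, 1, 0]
  [0, 4, 1]
  [0, 0, 4]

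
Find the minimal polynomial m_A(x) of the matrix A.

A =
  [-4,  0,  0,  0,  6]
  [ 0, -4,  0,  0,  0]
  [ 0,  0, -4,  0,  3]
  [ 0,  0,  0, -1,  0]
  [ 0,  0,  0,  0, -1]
x^2 + 5*x + 4

The characteristic polynomial is χ_A(x) = (x + 1)^2*(x + 4)^3, so the eigenvalues are known. The minimal polynomial is
  m_A(x) = Π_λ (x − λ)^{k_λ}
where k_λ is the size of the *largest* Jordan block for λ (equivalently, the smallest k with (A − λI)^k v = 0 for every generalised eigenvector v of λ).

  λ = -4: largest Jordan block has size 1, contributing (x + 4)
  λ = -1: largest Jordan block has size 1, contributing (x + 1)

So m_A(x) = (x + 1)*(x + 4) = x^2 + 5*x + 4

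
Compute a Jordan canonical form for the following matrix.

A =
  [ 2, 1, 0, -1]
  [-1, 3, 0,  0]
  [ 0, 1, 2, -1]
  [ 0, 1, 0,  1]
J_3(2) ⊕ J_1(2)

The characteristic polynomial is
  det(x·I − A) = x^4 - 8*x^3 + 24*x^2 - 32*x + 16 = (x - 2)^4

Eigenvalues and multiplicities (the geometric multiplicity of λ is n − rank(A − λI), which equals the number of Jordan blocks for λ):
  λ = 2: algebraic multiplicity = 4, geometric multiplicity = 2

Determining the block sizes for each eigenvalue:
  λ = 2: with am = 4 and gm = 2, the partition is not yet determined (e.g. several partitions of 4 into 2 parts exist). Let N = A − (2)·I. Computing rank(N^1) = 2, rank(N^2) = 1, rank(N^3) = 0; the number of blocks of size ≥ j is rank(N^{j−1}) − rank(N^j), giving [2, 1, 1]. So we have 1 block(s) of size 3, 1 block(s) of size 1 → block sizes [3, 1]

Assembling the blocks gives a Jordan form
J =
  [2, 1, 0, 0]
  [0, 2, 1, 0]
  [0, 0, 2, 0]
  [0, 0, 0, 2]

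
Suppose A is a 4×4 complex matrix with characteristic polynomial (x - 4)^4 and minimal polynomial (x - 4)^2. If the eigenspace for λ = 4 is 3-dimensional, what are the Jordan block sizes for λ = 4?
Block sizes for λ = 4: [2, 1, 1]

Step 1 — from the characteristic polynomial, algebraic multiplicity of λ = 4 is 4. From dim ker(A − (4)·I) = 3, there are exactly 3 Jordan blocks for λ = 4.
Step 2 — from the minimal polynomial, the factor (x − 4)^2 tells us the largest block for λ = 4 has size 2.
Step 3 — with total size 4, 3 blocks, and largest block 2, the block sizes (in nonincreasing order) are [2, 1, 1].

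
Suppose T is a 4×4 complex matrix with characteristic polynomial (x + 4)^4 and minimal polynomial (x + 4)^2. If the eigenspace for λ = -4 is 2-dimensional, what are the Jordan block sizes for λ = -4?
Block sizes for λ = -4: [2, 2]

Step 1 — from the characteristic polynomial, algebraic multiplicity of λ = -4 is 4. From dim ker(T − (-4)·I) = 2, there are exactly 2 Jordan blocks for λ = -4.
Step 2 — from the minimal polynomial, the factor (x + 4)^2 tells us the largest block for λ = -4 has size 2.
Step 3 — with total size 4, 2 blocks, and largest block 2, the block sizes (in nonincreasing order) are [2, 2].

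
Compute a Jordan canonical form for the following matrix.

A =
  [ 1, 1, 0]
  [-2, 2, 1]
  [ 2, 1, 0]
J_3(1)

The characteristic polynomial is
  det(x·I − A) = x^3 - 3*x^2 + 3*x - 1 = (x - 1)^3

Eigenvalues and multiplicities (the geometric multiplicity of λ is n − rank(A − λI), which equals the number of Jordan blocks for λ):
  λ = 1: algebraic multiplicity = 3, geometric multiplicity = 1

Determining the block sizes for each eigenvalue:
  λ = 1: one block (gm = 1), so the single block has size am = 3 → block sizes [3]

Assembling the blocks gives a Jordan form
J =
  [1, 1, 0]
  [0, 1, 1]
  [0, 0, 1]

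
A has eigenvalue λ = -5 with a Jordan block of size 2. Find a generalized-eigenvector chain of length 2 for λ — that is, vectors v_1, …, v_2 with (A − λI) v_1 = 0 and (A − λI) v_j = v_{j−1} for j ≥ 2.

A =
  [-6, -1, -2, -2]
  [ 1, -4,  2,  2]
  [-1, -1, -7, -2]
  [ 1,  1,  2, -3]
A Jordan chain for λ = -5 of length 2:
v_1 = (-1, 1, -1, 1)ᵀ
v_2 = (1, 0, 0, 0)ᵀ

Let N = A − (-5)·I. We want v_2 with N^2 v_2 = 0 but N^1 v_2 ≠ 0; then v_{j-1} := N · v_j for j = 2, …, 2.

Pick v_2 = (1, 0, 0, 0)ᵀ.
Then v_1 = N · v_2 = (-1, 1, -1, 1)ᵀ.

Sanity check: (A − (-5)·I) v_1 = (0, 0, 0, 0)ᵀ = 0. ✓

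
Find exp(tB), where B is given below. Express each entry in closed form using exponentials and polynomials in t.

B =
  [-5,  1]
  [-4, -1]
e^{tB} =
  [-2*t*exp(-3*t) + exp(-3*t), t*exp(-3*t)]
  [-4*t*exp(-3*t), 2*t*exp(-3*t) + exp(-3*t)]

Strategy: write B = P · J · P⁻¹ where J is a Jordan canonical form, so e^{tB} = P · e^{tJ} · P⁻¹, and e^{tJ} can be computed block-by-block.

B has Jordan form
J =
  [-3,  1]
  [ 0, -3]
(up to reordering of blocks).

Per-block formulas:
  For a 2×2 Jordan block J_2(-3): exp(t · J_2(-3)) = e^(-3t)·(I + t·N), where N is the 2×2 nilpotent shift.

After assembling e^{tJ} and conjugating by P, we get:

e^{tB} =
  [-2*t*exp(-3*t) + exp(-3*t), t*exp(-3*t)]
  [-4*t*exp(-3*t), 2*t*exp(-3*t) + exp(-3*t)]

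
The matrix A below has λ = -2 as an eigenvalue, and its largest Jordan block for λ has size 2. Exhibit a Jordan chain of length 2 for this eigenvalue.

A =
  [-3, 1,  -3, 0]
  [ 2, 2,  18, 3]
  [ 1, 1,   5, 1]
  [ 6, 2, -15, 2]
A Jordan chain for λ = -2 of length 2:
v_1 = (-2, -2, 0, 4)ᵀ
v_2 = (1, -1, 0, 0)ᵀ

Let N = A − (-2)·I. We want v_2 with N^2 v_2 = 0 but N^1 v_2 ≠ 0; then v_{j-1} := N · v_j for j = 2, …, 2.

Pick v_2 = (1, -1, 0, 0)ᵀ.
Then v_1 = N · v_2 = (-2, -2, 0, 4)ᵀ.

Sanity check: (A − (-2)·I) v_1 = (0, 0, 0, 0)ᵀ = 0. ✓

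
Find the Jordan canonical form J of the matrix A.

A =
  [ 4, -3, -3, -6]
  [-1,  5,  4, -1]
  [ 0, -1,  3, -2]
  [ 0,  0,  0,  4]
J_3(4) ⊕ J_1(4)

The characteristic polynomial is
  det(x·I − A) = x^4 - 16*x^3 + 96*x^2 - 256*x + 256 = (x - 4)^4

Eigenvalues and multiplicities (the geometric multiplicity of λ is n − rank(A − λI), which equals the number of Jordan blocks for λ):
  λ = 4: algebraic multiplicity = 4, geometric multiplicity = 2

Determining the block sizes for each eigenvalue:
  λ = 4: with am = 4 and gm = 2, the partition is not yet determined (e.g. several partitions of 4 into 2 parts exist). Let N = A − (4)·I. Computing rank(N^1) = 2, rank(N^2) = 1, rank(N^3) = 0; the number of blocks of size ≥ j is rank(N^{j−1}) − rank(N^j), giving [2, 1, 1]. So we have 1 block(s) of size 3, 1 block(s) of size 1 → block sizes [3, 1]

Assembling the blocks gives a Jordan form
J =
  [4, 1, 0, 0]
  [0, 4, 1, 0]
  [0, 0, 4, 0]
  [0, 0, 0, 4]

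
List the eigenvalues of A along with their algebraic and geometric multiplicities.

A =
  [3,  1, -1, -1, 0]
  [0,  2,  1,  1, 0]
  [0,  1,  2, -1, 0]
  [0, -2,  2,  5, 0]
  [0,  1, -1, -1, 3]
λ = 3: alg = 5, geom = 4

Step 1 — factor the characteristic polynomial to read off the algebraic multiplicities:
  χ_A(x) = (x - 3)^5

Step 2 — compute geometric multiplicities via the rank-nullity identity g(λ) = n − rank(A − λI):
  rank(A − (3)·I) = 1, so dim ker(A − (3)·I) = n − 1 = 4

Summary:
  λ = 3: algebraic multiplicity = 5, geometric multiplicity = 4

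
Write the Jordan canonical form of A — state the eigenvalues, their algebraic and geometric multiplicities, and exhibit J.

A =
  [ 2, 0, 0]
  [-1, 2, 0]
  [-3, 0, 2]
J_2(2) ⊕ J_1(2)

The characteristic polynomial is
  det(x·I − A) = x^3 - 6*x^2 + 12*x - 8 = (x - 2)^3

Eigenvalues and multiplicities (the geometric multiplicity of λ is n − rank(A − λI), which equals the number of Jordan blocks for λ):
  λ = 2: algebraic multiplicity = 3, geometric multiplicity = 2

Determining the block sizes for each eigenvalue:
  λ = 2: 2 blocks summing to 3 forces exactly one block of size 2 and the rest size 1 → block sizes [2, 1]

Assembling the blocks gives a Jordan form
J =
  [2, 1, 0]
  [0, 2, 0]
  [0, 0, 2]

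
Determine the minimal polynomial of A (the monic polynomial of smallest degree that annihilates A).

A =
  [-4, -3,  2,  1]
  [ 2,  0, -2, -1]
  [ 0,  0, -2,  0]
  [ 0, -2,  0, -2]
x^3 + 6*x^2 + 12*x + 8

The characteristic polynomial is χ_A(x) = (x + 2)^4, so the eigenvalues are known. The minimal polynomial is
  m_A(x) = Π_λ (x − λ)^{k_λ}
where k_λ is the size of the *largest* Jordan block for λ (equivalently, the smallest k with (A − λI)^k v = 0 for every generalised eigenvector v of λ).

  λ = -2: largest Jordan block has size 3, contributing (x + 2)^3

So m_A(x) = (x + 2)^3 = x^3 + 6*x^2 + 12*x + 8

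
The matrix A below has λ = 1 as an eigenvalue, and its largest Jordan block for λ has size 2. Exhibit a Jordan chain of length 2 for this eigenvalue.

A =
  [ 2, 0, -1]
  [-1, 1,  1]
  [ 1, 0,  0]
A Jordan chain for λ = 1 of length 2:
v_1 = (1, -1, 1)ᵀ
v_2 = (1, 0, 0)ᵀ

Let N = A − (1)·I. We want v_2 with N^2 v_2 = 0 but N^1 v_2 ≠ 0; then v_{j-1} := N · v_j for j = 2, …, 2.

Pick v_2 = (1, 0, 0)ᵀ.
Then v_1 = N · v_2 = (1, -1, 1)ᵀ.

Sanity check: (A − (1)·I) v_1 = (0, 0, 0)ᵀ = 0. ✓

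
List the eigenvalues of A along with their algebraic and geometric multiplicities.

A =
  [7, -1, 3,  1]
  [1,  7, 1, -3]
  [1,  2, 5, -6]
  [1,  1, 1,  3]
λ = 4: alg = 1, geom = 1; λ = 6: alg = 3, geom = 1

Step 1 — factor the characteristic polynomial to read off the algebraic multiplicities:
  χ_A(x) = (x - 6)^3*(x - 4)

Step 2 — compute geometric multiplicities via the rank-nullity identity g(λ) = n − rank(A − λI):
  rank(A − (4)·I) = 3, so dim ker(A − (4)·I) = n − 3 = 1
  rank(A − (6)·I) = 3, so dim ker(A − (6)·I) = n − 3 = 1

Summary:
  λ = 4: algebraic multiplicity = 1, geometric multiplicity = 1
  λ = 6: algebraic multiplicity = 3, geometric multiplicity = 1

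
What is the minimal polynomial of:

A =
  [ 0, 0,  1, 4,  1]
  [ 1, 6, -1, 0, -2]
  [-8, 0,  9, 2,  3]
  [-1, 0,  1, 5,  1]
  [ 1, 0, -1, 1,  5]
x^3 - 13*x^2 + 48*x - 36

The characteristic polynomial is χ_A(x) = (x - 6)^4*(x - 1), so the eigenvalues are known. The minimal polynomial is
  m_A(x) = Π_λ (x − λ)^{k_λ}
where k_λ is the size of the *largest* Jordan block for λ (equivalently, the smallest k with (A − λI)^k v = 0 for every generalised eigenvector v of λ).

  λ = 1: largest Jordan block has size 1, contributing (x − 1)
  λ = 6: largest Jordan block has size 2, contributing (x − 6)^2

So m_A(x) = (x - 6)^2*(x - 1) = x^3 - 13*x^2 + 48*x - 36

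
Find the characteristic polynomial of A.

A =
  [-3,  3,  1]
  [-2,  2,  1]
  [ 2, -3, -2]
x^3 + 3*x^2 + 3*x + 1

Expanding det(x·I − A) (e.g. by cofactor expansion or by noting that A is similar to its Jordan form J, which has the same characteristic polynomial as A) gives
  χ_A(x) = x^3 + 3*x^2 + 3*x + 1
which factors as (x + 1)^3. The eigenvalues (with algebraic multiplicities) are λ = -1 with multiplicity 3.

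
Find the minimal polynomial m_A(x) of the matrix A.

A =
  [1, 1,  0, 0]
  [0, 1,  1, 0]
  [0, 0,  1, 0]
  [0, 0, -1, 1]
x^3 - 3*x^2 + 3*x - 1

The characteristic polynomial is χ_A(x) = (x - 1)^4, so the eigenvalues are known. The minimal polynomial is
  m_A(x) = Π_λ (x − λ)^{k_λ}
where k_λ is the size of the *largest* Jordan block for λ (equivalently, the smallest k with (A − λI)^k v = 0 for every generalised eigenvector v of λ).

  λ = 1: largest Jordan block has size 3, contributing (x − 1)^3

So m_A(x) = (x - 1)^3 = x^3 - 3*x^2 + 3*x - 1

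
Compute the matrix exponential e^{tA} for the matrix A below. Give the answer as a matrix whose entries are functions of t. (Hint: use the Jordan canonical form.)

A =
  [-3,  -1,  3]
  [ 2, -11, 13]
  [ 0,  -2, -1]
e^{tA} =
  [t^2*exp(-5*t) + 2*t*exp(-5*t) + exp(-5*t), -t^2*exp(-5*t) - t*exp(-5*t), 5*t^2*exp(-5*t)/2 + 3*t*exp(-5*t)]
  [-4*t^2*exp(-5*t) + 2*t*exp(-5*t), 4*t^2*exp(-5*t) - 6*t*exp(-5*t) + exp(-5*t), -10*t^2*exp(-5*t) + 13*t*exp(-5*t)]
  [-2*t^2*exp(-5*t), 2*t^2*exp(-5*t) - 2*t*exp(-5*t), -5*t^2*exp(-5*t) + 4*t*exp(-5*t) + exp(-5*t)]

Strategy: write A = P · J · P⁻¹ where J is a Jordan canonical form, so e^{tA} = P · e^{tJ} · P⁻¹, and e^{tJ} can be computed block-by-block.

A has Jordan form
J =
  [-5,  1,  0]
  [ 0, -5,  1]
  [ 0,  0, -5]
(up to reordering of blocks).

Per-block formulas:
  For a 3×3 Jordan block J_3(-5): exp(t · J_3(-5)) = e^(-5t)·(I + t·N + (t^2/2)·N^2), where N is the 3×3 nilpotent shift.

After assembling e^{tJ} and conjugating by P, we get:

e^{tA} =
  [t^2*exp(-5*t) + 2*t*exp(-5*t) + exp(-5*t), -t^2*exp(-5*t) - t*exp(-5*t), 5*t^2*exp(-5*t)/2 + 3*t*exp(-5*t)]
  [-4*t^2*exp(-5*t) + 2*t*exp(-5*t), 4*t^2*exp(-5*t) - 6*t*exp(-5*t) + exp(-5*t), -10*t^2*exp(-5*t) + 13*t*exp(-5*t)]
  [-2*t^2*exp(-5*t), 2*t^2*exp(-5*t) - 2*t*exp(-5*t), -5*t^2*exp(-5*t) + 4*t*exp(-5*t) + exp(-5*t)]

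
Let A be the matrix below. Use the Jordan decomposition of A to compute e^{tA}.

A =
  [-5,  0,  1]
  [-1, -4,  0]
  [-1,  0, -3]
e^{tA} =
  [-t*exp(-4*t) + exp(-4*t), 0, t*exp(-4*t)]
  [t^2*exp(-4*t)/2 - t*exp(-4*t), exp(-4*t), -t^2*exp(-4*t)/2]
  [-t*exp(-4*t), 0, t*exp(-4*t) + exp(-4*t)]

Strategy: write A = P · J · P⁻¹ where J is a Jordan canonical form, so e^{tA} = P · e^{tJ} · P⁻¹, and e^{tJ} can be computed block-by-block.

A has Jordan form
J =
  [-4,  1,  0]
  [ 0, -4,  1]
  [ 0,  0, -4]
(up to reordering of blocks).

Per-block formulas:
  For a 3×3 Jordan block J_3(-4): exp(t · J_3(-4)) = e^(-4t)·(I + t·N + (t^2/2)·N^2), where N is the 3×3 nilpotent shift.

After assembling e^{tJ} and conjugating by P, we get:

e^{tA} =
  [-t*exp(-4*t) + exp(-4*t), 0, t*exp(-4*t)]
  [t^2*exp(-4*t)/2 - t*exp(-4*t), exp(-4*t), -t^2*exp(-4*t)/2]
  [-t*exp(-4*t), 0, t*exp(-4*t) + exp(-4*t)]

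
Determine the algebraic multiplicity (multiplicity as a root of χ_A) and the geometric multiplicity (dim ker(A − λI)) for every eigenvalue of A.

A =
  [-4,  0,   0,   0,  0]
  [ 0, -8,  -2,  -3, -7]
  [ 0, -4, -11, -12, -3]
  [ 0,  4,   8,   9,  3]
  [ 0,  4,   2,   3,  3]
λ = -4: alg = 2, geom = 2; λ = -3: alg = 1, geom = 1; λ = 0: alg = 2, geom = 1

Step 1 — factor the characteristic polynomial to read off the algebraic multiplicities:
  χ_A(x) = x^2*(x + 3)*(x + 4)^2

Step 2 — compute geometric multiplicities via the rank-nullity identity g(λ) = n − rank(A − λI):
  rank(A − (-4)·I) = 3, so dim ker(A − (-4)·I) = n − 3 = 2
  rank(A − (-3)·I) = 4, so dim ker(A − (-3)·I) = n − 4 = 1
  rank(A − (0)·I) = 4, so dim ker(A − (0)·I) = n − 4 = 1

Summary:
  λ = -4: algebraic multiplicity = 2, geometric multiplicity = 2
  λ = -3: algebraic multiplicity = 1, geometric multiplicity = 1
  λ = 0: algebraic multiplicity = 2, geometric multiplicity = 1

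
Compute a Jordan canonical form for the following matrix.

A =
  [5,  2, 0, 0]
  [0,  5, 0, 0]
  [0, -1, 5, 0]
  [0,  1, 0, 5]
J_2(5) ⊕ J_1(5) ⊕ J_1(5)

The characteristic polynomial is
  det(x·I − A) = x^4 - 20*x^3 + 150*x^2 - 500*x + 625 = (x - 5)^4

Eigenvalues and multiplicities (the geometric multiplicity of λ is n − rank(A − λI), which equals the number of Jordan blocks for λ):
  λ = 5: algebraic multiplicity = 4, geometric multiplicity = 3

Determining the block sizes for each eigenvalue:
  λ = 5: 3 blocks summing to 4 forces exactly one block of size 2 and the rest size 1 → block sizes [2, 1, 1]

Assembling the blocks gives a Jordan form
J =
  [5, 1, 0, 0]
  [0, 5, 0, 0]
  [0, 0, 5, 0]
  [0, 0, 0, 5]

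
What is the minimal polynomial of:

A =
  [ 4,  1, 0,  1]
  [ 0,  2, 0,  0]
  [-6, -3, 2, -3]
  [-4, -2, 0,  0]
x^2 - 4*x + 4

The characteristic polynomial is χ_A(x) = (x - 2)^4, so the eigenvalues are known. The minimal polynomial is
  m_A(x) = Π_λ (x − λ)^{k_λ}
where k_λ is the size of the *largest* Jordan block for λ (equivalently, the smallest k with (A − λI)^k v = 0 for every generalised eigenvector v of λ).

  λ = 2: largest Jordan block has size 2, contributing (x − 2)^2

So m_A(x) = (x - 2)^2 = x^2 - 4*x + 4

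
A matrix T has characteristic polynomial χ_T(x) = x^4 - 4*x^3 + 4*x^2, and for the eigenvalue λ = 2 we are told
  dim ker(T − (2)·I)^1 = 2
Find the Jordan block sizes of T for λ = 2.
Block sizes for λ = 2: [1, 1]

From the dimensions of kernels of powers, the number of Jordan blocks of size at least j is d_j − d_{j−1} where d_j = dim ker(N^j) (with d_0 = 0). Computing the differences gives [2].
The number of blocks of size exactly k is (#blocks of size ≥ k) − (#blocks of size ≥ k + 1), so the partition is: 2 block(s) of size 1.
In nonincreasing order the block sizes are [1, 1].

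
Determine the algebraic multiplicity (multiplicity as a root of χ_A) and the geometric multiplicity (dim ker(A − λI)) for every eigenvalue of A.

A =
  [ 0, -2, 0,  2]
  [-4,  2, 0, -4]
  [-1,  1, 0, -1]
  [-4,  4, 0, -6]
λ = -2: alg = 2, geom = 2; λ = 0: alg = 2, geom = 1

Step 1 — factor the characteristic polynomial to read off the algebraic multiplicities:
  χ_A(x) = x^2*(x + 2)^2

Step 2 — compute geometric multiplicities via the rank-nullity identity g(λ) = n − rank(A − λI):
  rank(A − (-2)·I) = 2, so dim ker(A − (-2)·I) = n − 2 = 2
  rank(A − (0)·I) = 3, so dim ker(A − (0)·I) = n − 3 = 1

Summary:
  λ = -2: algebraic multiplicity = 2, geometric multiplicity = 2
  λ = 0: algebraic multiplicity = 2, geometric multiplicity = 1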